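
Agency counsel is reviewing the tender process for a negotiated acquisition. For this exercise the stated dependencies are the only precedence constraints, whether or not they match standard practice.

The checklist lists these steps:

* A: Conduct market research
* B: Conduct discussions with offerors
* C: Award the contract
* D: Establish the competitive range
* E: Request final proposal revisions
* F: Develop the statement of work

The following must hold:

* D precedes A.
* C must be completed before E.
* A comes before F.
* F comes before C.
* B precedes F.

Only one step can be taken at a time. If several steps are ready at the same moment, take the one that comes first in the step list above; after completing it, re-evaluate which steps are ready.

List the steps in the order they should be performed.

B, D, A, F, C, E

Nothing is required for B and D. B is listed earlier → B first.
D is the only step now ready → D.
A needed D, now all done → A.
That leaves F as the only ready step → F.
C needed F, now all done → C.
E is the only step now ready → E.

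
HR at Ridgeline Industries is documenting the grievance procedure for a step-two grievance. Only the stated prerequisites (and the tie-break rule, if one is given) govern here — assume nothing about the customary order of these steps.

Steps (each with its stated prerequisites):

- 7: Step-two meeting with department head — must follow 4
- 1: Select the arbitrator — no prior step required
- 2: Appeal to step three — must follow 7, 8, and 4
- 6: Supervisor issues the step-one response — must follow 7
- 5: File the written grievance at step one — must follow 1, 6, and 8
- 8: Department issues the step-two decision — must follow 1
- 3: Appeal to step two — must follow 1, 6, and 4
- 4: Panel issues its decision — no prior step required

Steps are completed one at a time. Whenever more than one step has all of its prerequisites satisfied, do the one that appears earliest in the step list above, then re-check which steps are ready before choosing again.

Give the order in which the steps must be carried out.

Nothing is required for 1 and 4. 1 is listed earlier → 1 first.
8 and 4 are both available; 8 is listed earlier → 8.
4 is the only step now ready → 4.
7 needed 4, now all done → 7.
Now 2 and 6 have their prerequisites met. 2 is listed earlier, so 2 next.
That leaves 6 as the only ready step → 6.
Ready: 5 and 3. 5 is listed earlier → 5.
Next only 3 has its prerequisites met → 3.

1, 8, 4, 7, 2, 6, 5, 3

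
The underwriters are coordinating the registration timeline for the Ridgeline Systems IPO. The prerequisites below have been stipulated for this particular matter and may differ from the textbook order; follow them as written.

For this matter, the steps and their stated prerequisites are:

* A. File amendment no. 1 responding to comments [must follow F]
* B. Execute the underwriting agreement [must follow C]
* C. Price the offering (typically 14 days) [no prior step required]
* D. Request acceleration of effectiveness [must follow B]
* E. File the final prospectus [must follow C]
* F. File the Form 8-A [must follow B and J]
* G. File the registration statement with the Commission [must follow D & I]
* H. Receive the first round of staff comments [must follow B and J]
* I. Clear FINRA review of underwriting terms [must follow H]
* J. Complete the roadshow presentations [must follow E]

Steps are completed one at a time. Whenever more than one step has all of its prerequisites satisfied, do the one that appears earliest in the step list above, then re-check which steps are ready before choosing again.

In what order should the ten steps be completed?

C, B, D, E, J, F, A, H, I, G

C is the only step with nothing outstanding, so it goes first.
Ready: B and E. B is listed earlier → B.
D now also ready, so the ready set is {D, E}; D is listed earlier → D.
E is the only step now ready → E.
Next only J has its prerequisites met → J.
Ready: F and H. F is listed earlier → F.
A and H are both available; A is listed earlier → A.
That leaves H as the only ready step → H.
Next only I has its prerequisites met → I.
G is the only step now ready → G.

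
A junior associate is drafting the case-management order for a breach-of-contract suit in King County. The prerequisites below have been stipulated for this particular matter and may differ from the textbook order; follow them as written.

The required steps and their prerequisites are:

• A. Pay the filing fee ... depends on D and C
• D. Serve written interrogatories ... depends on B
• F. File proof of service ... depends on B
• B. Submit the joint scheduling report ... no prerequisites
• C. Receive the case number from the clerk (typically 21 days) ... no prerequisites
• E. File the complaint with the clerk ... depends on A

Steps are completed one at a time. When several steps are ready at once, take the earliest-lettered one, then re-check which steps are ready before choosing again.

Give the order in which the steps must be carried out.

B and C have no prerequisites; B has the earlier label, so B is first.
Now C, D and F have their prerequisites met. C has the earlier label, so C next.
Now D and F have their prerequisites met. D has the earlier label, so D next.
Now A and F have their prerequisites met. A has the earlier label, so A next.
E now also ready, so the ready set is {E, F}; E has the earlier label → E.
That leaves F as the only ready step → F.

B C D A E F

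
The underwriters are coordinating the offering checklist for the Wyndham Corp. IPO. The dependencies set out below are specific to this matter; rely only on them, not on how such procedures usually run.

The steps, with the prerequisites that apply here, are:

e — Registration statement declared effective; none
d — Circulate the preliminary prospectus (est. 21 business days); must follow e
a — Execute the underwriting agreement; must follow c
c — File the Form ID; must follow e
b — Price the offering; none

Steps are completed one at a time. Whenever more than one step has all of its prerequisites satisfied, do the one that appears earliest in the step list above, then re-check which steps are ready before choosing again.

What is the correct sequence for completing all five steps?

e, d, c, a, b

e and b have no prerequisites; e is listed earlier, so e is first.
d and c now also ready, so the ready set is {d, c, b}; d is listed earlier → d.
Now c and b have their prerequisites met. c is listed earlier, so c next.
a now also ready, so the ready set is {a, b}; a is listed earlier → a.
Next only b has its prerequisites met → b.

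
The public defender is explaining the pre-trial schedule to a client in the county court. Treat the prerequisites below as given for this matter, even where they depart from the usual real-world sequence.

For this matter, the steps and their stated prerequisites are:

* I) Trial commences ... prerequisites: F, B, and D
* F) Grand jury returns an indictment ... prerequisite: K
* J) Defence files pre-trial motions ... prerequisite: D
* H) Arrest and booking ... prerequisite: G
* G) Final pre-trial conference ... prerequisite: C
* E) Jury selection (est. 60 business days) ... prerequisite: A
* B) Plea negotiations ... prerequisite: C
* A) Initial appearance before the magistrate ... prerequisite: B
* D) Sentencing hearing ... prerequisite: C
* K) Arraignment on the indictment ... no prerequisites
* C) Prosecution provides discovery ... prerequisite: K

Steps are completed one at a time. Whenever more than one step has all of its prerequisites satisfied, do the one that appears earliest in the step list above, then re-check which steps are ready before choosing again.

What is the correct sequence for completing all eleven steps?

K F C G H B A E D I J

K is the only step with nothing outstanding, so it goes first.
Ready: F and C. F is listed earlier → F.
That leaves C as the only ready step → C.
G, B and D are all available; G is listed earlier → G.
H now also ready, so the ready set is {H, B, D}; H is listed earlier → H.
Now B and D have their prerequisites met. B is listed earlier, so B next.
Ready: A and D. A is listed earlier → A.
Ready: E and D. E is listed earlier → E.
D is the only step now ready → D.
Ready: I and J. I is listed earlier → I.
J is the only step now ready → J.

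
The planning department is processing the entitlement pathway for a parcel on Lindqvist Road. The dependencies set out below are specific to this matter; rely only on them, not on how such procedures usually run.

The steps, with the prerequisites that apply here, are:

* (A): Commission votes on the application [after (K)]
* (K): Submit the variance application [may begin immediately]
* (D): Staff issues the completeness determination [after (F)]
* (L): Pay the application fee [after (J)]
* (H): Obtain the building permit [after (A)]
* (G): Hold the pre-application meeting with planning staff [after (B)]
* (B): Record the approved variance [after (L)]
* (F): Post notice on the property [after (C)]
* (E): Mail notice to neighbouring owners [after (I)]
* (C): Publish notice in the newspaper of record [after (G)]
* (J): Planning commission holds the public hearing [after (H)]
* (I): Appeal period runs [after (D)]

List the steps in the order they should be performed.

(K) (A) (H) (J) (L) (B) (G) (C) (F) (D) (I) (E)

(K) is the only step with nothing outstanding, so it goes first.
Next only (A) has its prerequisites met → (A).
(H) needed (A), now all done → (H).
That leaves (J) as the only ready step → (J).
(L) is the only step now ready → (L).
(B) needed (L), now all done → (B).
(G) is the only step now ready → (G).
That leaves (C) as the only ready step → (C).
(F) needed (C), now all done → (F).
(D) is the only step now ready → (D).
(I) is the only step now ready → (I).
Next only (E) has its prerequisites met → (E).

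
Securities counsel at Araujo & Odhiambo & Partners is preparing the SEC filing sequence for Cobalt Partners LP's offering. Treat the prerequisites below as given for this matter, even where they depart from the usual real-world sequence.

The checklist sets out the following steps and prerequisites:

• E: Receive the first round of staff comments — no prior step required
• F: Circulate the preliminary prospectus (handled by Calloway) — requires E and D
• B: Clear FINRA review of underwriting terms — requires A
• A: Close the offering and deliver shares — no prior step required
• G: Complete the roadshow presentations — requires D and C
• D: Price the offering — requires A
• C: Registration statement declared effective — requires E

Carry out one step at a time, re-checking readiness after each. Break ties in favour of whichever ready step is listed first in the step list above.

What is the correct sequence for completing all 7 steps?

E A B D F C G

E and A have no prerequisites; E is listed earlier, so E is first.
A and C are both available; A is listed earlier → A.
B and D now also ready, so the ready set is {B, D, C}; B is listed earlier → B.
Now D and C have their prerequisites met. D is listed earlier, so D next.
F and C are both available; F is listed earlier → F.
Next only C has its prerequisites met → C.
That leaves G as the only ready step → G.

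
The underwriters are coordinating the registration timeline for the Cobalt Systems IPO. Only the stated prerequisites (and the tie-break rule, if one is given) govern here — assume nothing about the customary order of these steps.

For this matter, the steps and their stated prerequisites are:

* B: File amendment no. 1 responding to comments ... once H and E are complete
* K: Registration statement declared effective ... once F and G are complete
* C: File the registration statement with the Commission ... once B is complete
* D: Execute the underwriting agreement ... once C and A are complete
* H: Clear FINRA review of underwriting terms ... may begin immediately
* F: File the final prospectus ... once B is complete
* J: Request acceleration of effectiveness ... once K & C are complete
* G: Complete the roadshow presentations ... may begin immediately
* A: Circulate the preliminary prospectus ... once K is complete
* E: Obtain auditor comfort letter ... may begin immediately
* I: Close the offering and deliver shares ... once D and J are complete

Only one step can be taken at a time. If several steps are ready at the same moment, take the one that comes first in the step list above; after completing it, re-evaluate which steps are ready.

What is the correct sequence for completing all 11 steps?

H → G → E → B → C → F → K → J → A → D → I

H, G and E have no prerequisites; H is listed earlier, so H is first.
Now G and E have their prerequisites met. G is listed earlier, so G next.
E is the only step now ready → E.
Next only B has its prerequisites met → B.
Ready: C and F. C is listed earlier → C.
F is the only step now ready → F.
K is the only step now ready → K.
Ready: J and A. J is listed earlier → J.
That leaves A as the only ready step → A.
Next only D has its prerequisites met → D.
Next only I has its prerequisites met → I.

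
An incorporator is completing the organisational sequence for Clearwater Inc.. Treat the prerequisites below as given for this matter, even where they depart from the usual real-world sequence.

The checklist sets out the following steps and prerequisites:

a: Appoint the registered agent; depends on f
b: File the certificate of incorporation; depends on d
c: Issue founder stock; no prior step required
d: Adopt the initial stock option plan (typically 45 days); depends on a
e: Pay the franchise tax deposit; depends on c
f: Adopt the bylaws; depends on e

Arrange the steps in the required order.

c, e, f, a, d, b

c has no prerequisites → c first.
e is the only step now ready → e.
f is the only step now ready → f.
That leaves a as the only ready step → a.
Next only d has its prerequisites met → d.
b is the only step now ready → b.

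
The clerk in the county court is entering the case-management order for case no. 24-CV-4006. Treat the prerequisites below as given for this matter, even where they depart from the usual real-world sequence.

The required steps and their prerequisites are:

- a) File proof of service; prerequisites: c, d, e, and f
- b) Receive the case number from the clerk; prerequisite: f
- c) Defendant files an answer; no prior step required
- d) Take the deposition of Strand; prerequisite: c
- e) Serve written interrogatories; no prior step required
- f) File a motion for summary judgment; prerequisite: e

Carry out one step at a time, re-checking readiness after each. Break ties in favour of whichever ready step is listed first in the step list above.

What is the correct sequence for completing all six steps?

c, d, e, f, a, b

c and e have no prerequisites; c is listed earlier, so c is first.
d now also ready, so the ready set is {d, e}; d is listed earlier → d.
Next only e has its prerequisites met → e.
f needed e, now all done → f.
Ready: a and b. a is listed earlier → a.
Next only b has its prerequisites met → b.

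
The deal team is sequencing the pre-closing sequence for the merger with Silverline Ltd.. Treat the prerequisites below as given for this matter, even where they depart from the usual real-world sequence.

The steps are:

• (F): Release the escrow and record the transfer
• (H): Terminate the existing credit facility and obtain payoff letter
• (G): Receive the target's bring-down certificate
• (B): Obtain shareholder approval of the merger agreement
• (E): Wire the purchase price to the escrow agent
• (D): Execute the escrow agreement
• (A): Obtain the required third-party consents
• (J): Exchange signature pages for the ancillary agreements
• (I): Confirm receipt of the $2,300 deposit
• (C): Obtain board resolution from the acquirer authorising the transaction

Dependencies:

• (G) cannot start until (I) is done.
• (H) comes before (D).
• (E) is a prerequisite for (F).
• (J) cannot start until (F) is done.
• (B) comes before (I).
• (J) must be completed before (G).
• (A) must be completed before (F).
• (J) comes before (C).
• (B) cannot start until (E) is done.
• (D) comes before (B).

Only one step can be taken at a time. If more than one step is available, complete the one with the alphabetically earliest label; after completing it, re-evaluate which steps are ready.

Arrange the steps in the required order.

Nothing is required for (A), (E) and (H). (A) has the earlier label → (A) first.
(E) and (H) are both available; (E) has the earlier label → (E).
Now (F) and (H) have their prerequisites met. (F) has the earlier label, so (F) next.
(J) now also ready, so the ready set is {(H), (J)}; (H) has the earlier label → (H).
Now (D) and (J) have their prerequisites met. (D) has the earlier label, so (D) next.
(B) now also ready, so the ready set is {(B), (J)}; (B) has the earlier label → (B).
(I) and (J) are both available; (I) has the earlier label → (I).
(J) needed (F), now all done → (J).
Ready: (C) and (G). (C) has the earlier label → (C).
Next only (G) has its prerequisites met → (G).

(A) (E) (F) (H) (D) (B) (I) (J) (C) (G)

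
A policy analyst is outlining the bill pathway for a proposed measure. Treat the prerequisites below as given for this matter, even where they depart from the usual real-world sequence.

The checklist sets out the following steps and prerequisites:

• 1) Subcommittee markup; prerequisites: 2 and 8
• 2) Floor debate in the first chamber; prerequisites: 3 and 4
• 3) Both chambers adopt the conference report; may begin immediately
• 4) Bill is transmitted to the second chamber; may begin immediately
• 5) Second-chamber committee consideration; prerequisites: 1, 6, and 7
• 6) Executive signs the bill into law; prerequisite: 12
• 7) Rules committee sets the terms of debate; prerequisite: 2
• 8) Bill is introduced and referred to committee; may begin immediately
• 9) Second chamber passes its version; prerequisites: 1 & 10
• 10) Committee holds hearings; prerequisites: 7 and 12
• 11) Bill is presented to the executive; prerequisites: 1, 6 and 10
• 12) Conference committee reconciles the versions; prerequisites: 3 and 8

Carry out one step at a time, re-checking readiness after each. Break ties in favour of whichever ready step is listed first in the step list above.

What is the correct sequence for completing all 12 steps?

3 4 2 7 8 1 12 6 5 10 9 11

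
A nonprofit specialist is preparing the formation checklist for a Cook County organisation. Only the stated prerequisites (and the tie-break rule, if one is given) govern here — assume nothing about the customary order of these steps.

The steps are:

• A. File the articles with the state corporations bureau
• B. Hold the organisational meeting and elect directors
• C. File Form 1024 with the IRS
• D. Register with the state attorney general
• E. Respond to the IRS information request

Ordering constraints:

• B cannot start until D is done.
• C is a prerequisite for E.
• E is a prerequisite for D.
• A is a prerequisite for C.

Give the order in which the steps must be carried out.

A, C, E, D, B

A is the only step with nothing outstanding, so it goes first.
That leaves C as the only ready step → C.
E needed C, now all done → E.
Next only D has its prerequisites met → D.
That leaves B as the only ready step → B.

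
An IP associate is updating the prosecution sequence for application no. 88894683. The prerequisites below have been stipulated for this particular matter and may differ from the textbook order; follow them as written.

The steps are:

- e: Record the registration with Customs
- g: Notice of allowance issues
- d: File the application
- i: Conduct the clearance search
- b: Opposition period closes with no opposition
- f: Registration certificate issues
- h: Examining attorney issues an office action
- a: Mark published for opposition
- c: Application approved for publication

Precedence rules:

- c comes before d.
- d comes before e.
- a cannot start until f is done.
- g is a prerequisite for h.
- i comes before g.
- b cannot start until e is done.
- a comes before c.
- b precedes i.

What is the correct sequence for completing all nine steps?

f, a, c, d, e, b, i, g, h

f has no prerequisites → f first.
a is the only step now ready → a.
That leaves c as the only ready step → c.
That leaves d as the only ready step → d.
e needed d, now all done → e.
b is the only step now ready → b.
i needed b, now all done → i.
g is the only step now ready → g.
h needed g, now all done → h.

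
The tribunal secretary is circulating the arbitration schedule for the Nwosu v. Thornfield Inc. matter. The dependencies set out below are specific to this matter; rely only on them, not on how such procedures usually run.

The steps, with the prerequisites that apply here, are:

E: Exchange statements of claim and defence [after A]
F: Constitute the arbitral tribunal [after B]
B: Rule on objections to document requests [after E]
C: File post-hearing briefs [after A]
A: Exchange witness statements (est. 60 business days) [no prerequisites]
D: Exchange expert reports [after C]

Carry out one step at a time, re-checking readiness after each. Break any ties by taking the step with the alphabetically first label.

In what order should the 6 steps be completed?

A C D E B F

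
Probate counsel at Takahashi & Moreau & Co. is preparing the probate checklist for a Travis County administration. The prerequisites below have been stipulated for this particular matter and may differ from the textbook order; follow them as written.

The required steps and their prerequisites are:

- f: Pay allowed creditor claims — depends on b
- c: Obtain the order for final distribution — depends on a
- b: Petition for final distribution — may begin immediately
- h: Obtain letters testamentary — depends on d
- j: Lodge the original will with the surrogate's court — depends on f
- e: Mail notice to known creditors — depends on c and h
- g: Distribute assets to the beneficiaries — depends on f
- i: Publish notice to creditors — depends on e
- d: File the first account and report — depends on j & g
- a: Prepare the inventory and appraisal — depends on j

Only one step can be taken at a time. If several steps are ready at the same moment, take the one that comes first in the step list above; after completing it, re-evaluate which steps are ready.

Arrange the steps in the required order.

b f j g d h a c e i

b has no prerequisites → b first.
That leaves f as the only ready step → f.
Now j and g have their prerequisites met. j is listed earlier, so j next.
Ready: g and a. g is listed earlier → g.
d and a are both available; d is listed earlier → d.
Now h and a have their prerequisites met. h is listed earlier, so h next.
That leaves a as the only ready step → a.
c is the only step now ready → c.
e needed c and h, now all done → e.
i needed e, now all done → i.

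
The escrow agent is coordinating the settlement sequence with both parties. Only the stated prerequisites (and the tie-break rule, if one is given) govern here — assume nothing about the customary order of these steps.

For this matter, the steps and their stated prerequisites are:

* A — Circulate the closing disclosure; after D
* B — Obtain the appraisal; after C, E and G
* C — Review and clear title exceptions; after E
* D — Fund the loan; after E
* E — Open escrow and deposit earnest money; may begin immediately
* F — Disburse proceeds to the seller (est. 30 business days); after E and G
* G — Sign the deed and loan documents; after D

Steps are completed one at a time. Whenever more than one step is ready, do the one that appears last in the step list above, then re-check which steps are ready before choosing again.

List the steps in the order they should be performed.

E is the only step with nothing outstanding, so it goes first.
D and C are both available; D is listed later → D.
Ready: G, C and A. G is listed later → G.
F, C and A are all available; F is listed later → F.
C and A are both available; C is listed later → C.
B now also ready, so the ready set is {B, A}; B is listed later → B.
Next only A has its prerequisites met → A.

E D G F C B A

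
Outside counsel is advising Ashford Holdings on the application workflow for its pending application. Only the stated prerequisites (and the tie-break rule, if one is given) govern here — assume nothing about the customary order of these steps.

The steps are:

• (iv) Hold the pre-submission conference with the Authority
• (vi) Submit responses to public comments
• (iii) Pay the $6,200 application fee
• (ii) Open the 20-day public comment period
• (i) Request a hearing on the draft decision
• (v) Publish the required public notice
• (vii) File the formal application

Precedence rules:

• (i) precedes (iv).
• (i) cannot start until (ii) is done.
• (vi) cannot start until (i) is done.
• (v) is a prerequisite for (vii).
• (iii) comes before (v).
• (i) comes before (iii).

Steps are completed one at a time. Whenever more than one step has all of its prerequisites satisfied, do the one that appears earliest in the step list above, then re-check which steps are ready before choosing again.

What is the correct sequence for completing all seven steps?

Only (ii) has no prerequisites, so it is first.
(i) needed (ii), now all done → (i).
Ready: (iv), (vi) and (iii). (iv) is listed earlier → (iv).
Now (vi) and (iii) have their prerequisites met. (vi) is listed earlier, so (vi) next.
That leaves (iii) as the only ready step → (iii).
(v) needed (iii), now all done → (v).
(vii) is the only step now ready → (vii).

(ii), (i), (iv), (vi), (iii), (v), (vii)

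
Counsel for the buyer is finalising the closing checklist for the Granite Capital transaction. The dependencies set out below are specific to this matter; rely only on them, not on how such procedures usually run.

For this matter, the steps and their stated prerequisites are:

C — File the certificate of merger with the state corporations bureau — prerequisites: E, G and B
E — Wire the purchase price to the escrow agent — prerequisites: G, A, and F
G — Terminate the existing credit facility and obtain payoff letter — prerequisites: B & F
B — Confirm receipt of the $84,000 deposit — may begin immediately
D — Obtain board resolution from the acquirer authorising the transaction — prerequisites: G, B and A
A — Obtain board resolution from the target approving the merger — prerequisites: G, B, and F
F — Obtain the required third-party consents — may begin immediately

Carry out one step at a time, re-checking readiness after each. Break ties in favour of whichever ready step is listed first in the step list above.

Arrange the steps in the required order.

B and F have no prerequisites; B is listed earlier, so B is first.
F is the only step now ready → F.
That leaves G as the only ready step → G.
Next only A has its prerequisites met → A.
Ready: E and D. E is listed earlier → E.
Ready: C and D. C is listed earlier → C.
Next only D has its prerequisites met → D.

B, F, G, A, E, C, D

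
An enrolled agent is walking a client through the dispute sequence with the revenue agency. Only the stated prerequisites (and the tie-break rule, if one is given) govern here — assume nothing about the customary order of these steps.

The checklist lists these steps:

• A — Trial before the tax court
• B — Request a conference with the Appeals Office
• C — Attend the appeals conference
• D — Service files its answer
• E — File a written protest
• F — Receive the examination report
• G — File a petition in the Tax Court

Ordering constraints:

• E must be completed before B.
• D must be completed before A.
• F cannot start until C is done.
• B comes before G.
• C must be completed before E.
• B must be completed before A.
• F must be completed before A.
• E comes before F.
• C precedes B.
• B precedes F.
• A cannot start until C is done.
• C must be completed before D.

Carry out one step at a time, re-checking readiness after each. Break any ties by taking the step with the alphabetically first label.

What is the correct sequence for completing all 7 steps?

C is the only step with nothing outstanding, so it goes first.
Now D and E have their prerequisites met. D has the earlier label, so D next.
Next only E has its prerequisites met → E.
B is the only step now ready → B.
Now F and G have their prerequisites met. F has the earlier label, so F next.
A now also ready, so the ready set is {A, G}; A has the earlier label → A.
G needed B, now all done → G.

C, D, E, B, F, A, G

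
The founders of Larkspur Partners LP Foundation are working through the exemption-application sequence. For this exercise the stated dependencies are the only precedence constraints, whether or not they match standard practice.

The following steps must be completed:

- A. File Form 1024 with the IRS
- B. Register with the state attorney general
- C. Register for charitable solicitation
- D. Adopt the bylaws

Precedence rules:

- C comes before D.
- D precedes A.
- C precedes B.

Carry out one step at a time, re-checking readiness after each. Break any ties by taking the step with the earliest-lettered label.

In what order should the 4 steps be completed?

C, B, D, A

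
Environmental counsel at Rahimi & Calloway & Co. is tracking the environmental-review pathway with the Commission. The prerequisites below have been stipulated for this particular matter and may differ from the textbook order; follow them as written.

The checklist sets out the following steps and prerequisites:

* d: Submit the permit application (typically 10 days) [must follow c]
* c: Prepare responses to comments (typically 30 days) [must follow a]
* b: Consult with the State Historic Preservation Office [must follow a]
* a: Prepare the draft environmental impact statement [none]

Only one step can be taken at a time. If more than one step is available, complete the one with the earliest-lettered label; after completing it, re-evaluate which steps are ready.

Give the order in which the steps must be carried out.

Only a has no prerequisites, so it is first.
b and c are both available; b has the earlier label → b.
Next only c has its prerequisites met → c.
d is the only step now ready → d.

a, b, c, d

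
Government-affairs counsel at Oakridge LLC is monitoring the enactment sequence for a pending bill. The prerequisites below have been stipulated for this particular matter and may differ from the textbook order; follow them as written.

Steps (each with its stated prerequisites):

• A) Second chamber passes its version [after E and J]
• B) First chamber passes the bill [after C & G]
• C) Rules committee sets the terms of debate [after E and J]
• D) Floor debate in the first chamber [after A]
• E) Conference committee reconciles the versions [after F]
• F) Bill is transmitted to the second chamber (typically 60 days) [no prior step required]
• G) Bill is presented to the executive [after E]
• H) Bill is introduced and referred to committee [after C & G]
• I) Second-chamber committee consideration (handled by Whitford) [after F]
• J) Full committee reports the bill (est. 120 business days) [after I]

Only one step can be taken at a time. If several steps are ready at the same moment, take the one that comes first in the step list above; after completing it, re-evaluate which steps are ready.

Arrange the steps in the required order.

F E G I J A C B D H

Only F has no prerequisites, so it is first.
Now E and I have their prerequisites met. E is listed earlier, so E next.
Now G and I have their prerequisites met. G is listed earlier, so G next.
Next only I has its prerequisites met → I.
J is the only step now ready → J.
A and C are both available; A is listed earlier → A.
D now also ready, so the ready set is {C, D}; C is listed earlier → C.
B and H now also ready, so the ready set is {B, D, H}; B is listed earlier → B.
Ready: D and H. D is listed earlier → D.
That leaves H as the only ready step → H.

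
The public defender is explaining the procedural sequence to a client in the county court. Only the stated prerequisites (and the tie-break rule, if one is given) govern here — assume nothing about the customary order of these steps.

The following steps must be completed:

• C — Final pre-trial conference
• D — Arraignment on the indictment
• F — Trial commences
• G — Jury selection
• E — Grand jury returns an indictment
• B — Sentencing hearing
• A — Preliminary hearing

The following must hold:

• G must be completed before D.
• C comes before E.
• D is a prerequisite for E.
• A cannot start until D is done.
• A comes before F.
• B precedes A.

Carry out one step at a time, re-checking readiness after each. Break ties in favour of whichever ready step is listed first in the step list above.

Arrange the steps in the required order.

C, G, D, E, B, A, F

Nothing is required for C, G and B. C is listed earlier → C first.
G and B are both available; G is listed earlier → G.
D now also ready, so the ready set is {D, B}; D is listed earlier → D.
E and B are both available; E is listed earlier → E.
That leaves B as the only ready step → B.
A needed D and B, now all done → A.
That leaves F as the only ready step → F.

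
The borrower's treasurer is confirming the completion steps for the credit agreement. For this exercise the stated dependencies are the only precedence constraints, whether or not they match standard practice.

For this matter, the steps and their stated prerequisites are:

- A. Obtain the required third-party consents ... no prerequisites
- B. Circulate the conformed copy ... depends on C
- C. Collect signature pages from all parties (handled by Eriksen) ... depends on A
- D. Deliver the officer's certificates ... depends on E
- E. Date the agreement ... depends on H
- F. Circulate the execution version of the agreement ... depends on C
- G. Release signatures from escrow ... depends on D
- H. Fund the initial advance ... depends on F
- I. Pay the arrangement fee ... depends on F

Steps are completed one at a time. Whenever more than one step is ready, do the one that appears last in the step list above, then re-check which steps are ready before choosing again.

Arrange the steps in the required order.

A, C, F, I, H, E, D, G, B

A has no prerequisites → A first.
C needed A, now all done → C.
Ready: F and B. F is listed later → F.
I, H and B are all available; I is listed later → I.
Now H and B have their prerequisites met. H is listed later, so H next.
Ready: E and B. E is listed later → E.
D now also ready, so the ready set is {D, B}; D is listed later → D.
G now also ready, so the ready set is {G, B}; G is listed later → G.
B needed C, now all done → B.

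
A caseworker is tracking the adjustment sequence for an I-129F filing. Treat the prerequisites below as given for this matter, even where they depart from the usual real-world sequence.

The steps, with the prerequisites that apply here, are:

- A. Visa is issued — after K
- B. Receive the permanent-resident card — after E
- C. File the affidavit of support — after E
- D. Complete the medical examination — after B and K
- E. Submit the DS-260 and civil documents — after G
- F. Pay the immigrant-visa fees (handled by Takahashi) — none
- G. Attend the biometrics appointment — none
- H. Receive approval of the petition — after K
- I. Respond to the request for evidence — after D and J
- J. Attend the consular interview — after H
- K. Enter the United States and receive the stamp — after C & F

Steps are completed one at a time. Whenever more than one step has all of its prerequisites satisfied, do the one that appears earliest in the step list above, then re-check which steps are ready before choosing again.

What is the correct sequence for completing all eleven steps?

F → G → E → B → C → K → A → D → H → J → I

F and G have no prerequisites; F is listed earlier, so F is first.
That leaves G as the only ready step → G.
E needed G, now all done → E.
Ready: B and C. B is listed earlier → B.
C is the only step now ready → C.
K needed C and F, now all done → K.
Now A, D and H have their prerequisites met. A is listed earlier, so A next.
D and H are both available; D is listed earlier → D.
H needed K, now all done → H.
J is the only step now ready → J.
Next only I has its prerequisites met → I.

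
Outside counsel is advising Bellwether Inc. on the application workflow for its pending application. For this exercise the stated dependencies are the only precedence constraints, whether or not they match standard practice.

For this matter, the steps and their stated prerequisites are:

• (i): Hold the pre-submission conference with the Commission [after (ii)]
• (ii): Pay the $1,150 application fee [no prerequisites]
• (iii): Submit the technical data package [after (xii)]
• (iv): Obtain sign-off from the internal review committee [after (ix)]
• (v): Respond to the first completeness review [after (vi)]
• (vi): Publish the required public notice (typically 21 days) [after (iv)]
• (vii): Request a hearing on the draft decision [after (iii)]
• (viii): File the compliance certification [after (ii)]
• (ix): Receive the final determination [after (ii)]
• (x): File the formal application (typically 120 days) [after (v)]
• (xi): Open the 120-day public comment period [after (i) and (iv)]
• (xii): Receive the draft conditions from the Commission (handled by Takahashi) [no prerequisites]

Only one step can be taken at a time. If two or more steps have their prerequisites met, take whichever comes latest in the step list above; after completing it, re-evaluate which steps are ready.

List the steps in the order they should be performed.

(xii), (iii), (vii), (ii), (ix), (viii), (iv), (vi), (v), (x), (i), (xi)

(xii) and (ii) have no prerequisites; (xii) is listed later, so (xii) is first.
Now (iii) and (ii) have their prerequisites met. (iii) is listed later, so (iii) next.
(vii) and (ii) are both available; (vii) is listed later → (vii).
That leaves (ii) as the only ready step → (ii).
(ix), (viii) and (i) are all available; (ix) is listed later → (ix).
(iv) now also ready, so the ready set is {(viii), (iv), (i)}; (viii) is listed later → (viii).
Ready: (iv) and (i). (iv) is listed later → (iv).
(vi) and (i) are both available; (vi) is listed later → (vi).
(v) now also ready, so the ready set is {(v), (i)}; (v) is listed later → (v).
(x) now also ready, so the ready set is {(x), (i)}; (x) is listed later → (x).
(i) is the only step now ready → (i).
(xi) needed (iv) and (i), now all done → (xi).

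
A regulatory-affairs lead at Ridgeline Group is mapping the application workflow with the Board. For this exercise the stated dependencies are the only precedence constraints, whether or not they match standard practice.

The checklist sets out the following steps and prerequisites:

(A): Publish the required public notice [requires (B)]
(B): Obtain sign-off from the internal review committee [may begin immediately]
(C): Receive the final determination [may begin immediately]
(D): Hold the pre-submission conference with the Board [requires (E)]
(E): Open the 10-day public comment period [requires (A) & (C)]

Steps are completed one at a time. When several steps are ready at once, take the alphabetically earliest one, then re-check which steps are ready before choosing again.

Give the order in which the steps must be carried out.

Nothing is required for (B) and (C). (B) has the earlier label → (B) first.
(A) and (C) are both available; (A) has the earlier label → (A).
(C) is the only step now ready → (C).
(E) needed (A) and (C), now all done → (E).
(D) is the only step now ready → (D).

(B) → (A) → (C) → (E) → (D)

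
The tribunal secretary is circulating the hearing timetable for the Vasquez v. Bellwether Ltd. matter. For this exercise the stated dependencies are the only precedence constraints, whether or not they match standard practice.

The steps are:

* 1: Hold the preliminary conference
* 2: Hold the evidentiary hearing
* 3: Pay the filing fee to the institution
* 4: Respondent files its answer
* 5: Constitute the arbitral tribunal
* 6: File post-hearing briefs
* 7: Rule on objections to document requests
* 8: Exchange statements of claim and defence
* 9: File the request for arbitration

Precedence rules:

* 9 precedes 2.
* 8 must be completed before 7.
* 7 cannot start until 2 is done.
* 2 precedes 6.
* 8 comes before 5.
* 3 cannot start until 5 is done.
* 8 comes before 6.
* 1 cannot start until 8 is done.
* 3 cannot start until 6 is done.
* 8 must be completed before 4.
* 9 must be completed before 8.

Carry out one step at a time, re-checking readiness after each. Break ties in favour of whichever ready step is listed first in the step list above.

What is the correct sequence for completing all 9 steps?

9, 2, 8, 1, 4, 5, 6, 3, 7

9 has no prerequisites → 9 first.
Now 2 and 8 have their prerequisites met. 2 is listed earlier, so 2 next.
That leaves 8 as the only ready step → 8.
Now 1, 4, 5, 6 and 7 have their prerequisites met. 1 is listed earlier, so 1 next.
Now 4, 5, 6 and 7 have their prerequisites met. 4 is listed earlier, so 4 next.
Ready: 5, 6 and 7. 5 is listed earlier → 5.
Ready: 6 and 7. 6 is listed earlier → 6.
3 now also ready, so the ready set is {3, 7}; 3 is listed earlier → 3.
7 needed 2 and 8, now all done → 7.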